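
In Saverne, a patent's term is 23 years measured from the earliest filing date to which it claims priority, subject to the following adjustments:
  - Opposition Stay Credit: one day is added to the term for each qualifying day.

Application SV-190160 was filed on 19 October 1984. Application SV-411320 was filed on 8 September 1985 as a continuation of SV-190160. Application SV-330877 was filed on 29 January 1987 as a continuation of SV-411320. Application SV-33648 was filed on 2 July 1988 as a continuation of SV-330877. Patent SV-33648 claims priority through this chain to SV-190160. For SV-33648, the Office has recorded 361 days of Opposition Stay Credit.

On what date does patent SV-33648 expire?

2008-10-14

Earliest priority filing: 19 October 1984.
Base term: 19 October 1984 + 23 years → 19 October 2007.
Opposition Stay Credit: +361 days → 14 October 2008.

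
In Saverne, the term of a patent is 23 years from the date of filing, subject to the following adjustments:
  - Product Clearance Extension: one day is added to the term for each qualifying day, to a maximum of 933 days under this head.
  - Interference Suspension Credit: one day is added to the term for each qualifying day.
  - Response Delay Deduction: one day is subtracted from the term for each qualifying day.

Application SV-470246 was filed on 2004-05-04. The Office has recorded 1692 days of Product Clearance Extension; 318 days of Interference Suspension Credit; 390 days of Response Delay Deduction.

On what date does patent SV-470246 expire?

Base term: filing date + 23 years → 4 May 2027.
Product Clearance Extension: 1692 days claimed exceeds the 933-day cap, so +933 days → 22 November 2029.
Interference Suspension Credit: +318 days → 6 October 2030.
Response Delay Deduction: −390 days → 11 September 2029.

September 11, 2029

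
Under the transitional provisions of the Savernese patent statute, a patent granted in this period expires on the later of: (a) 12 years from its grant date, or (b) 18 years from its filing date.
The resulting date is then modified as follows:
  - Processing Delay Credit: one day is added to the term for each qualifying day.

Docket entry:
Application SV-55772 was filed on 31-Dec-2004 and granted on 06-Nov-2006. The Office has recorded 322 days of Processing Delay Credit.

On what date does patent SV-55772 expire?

(a) grant + 12 years → 6 November 2018.
(b) filing + 18 years → 31 December 2022.
Later of the two: 31 December 2022.
Processing Delay Credit: +322 days → 18 November 2023.

2023-11-18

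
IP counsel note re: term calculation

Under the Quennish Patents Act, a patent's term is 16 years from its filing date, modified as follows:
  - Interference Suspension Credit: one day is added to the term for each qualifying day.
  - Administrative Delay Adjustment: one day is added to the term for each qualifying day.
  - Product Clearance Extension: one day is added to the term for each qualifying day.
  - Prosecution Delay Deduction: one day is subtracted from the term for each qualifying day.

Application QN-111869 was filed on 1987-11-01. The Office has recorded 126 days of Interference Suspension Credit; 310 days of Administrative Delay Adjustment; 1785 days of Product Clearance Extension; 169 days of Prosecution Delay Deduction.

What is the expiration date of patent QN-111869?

Base term: filing date + 16 years → 1 November 2003.
Interference Suspension Credit: +126 days → 6 March 2004.
Administrative Delay Adjustment: +310 days → 10 January 2005.
Product Clearance Extension: +1785 days → 30 November 2009.
Prosecution Delay Deduction: −169 days → 14 June 2009.

June 14, 2009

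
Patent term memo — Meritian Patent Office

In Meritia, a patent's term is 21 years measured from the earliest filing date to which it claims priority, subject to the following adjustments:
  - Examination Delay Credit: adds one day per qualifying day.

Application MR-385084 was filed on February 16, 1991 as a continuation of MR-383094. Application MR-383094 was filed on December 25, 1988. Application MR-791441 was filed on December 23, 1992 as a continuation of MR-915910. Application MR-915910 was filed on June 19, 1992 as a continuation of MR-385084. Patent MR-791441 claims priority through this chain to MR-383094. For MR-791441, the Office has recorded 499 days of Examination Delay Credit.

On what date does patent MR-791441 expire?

Earliest priority filing: 25 December 1988.
Base term: 25 December 1988 + 21 years → 25 December 2009.
Examination Delay Credit: +499 days → 8 May 2011.

May 8, 2011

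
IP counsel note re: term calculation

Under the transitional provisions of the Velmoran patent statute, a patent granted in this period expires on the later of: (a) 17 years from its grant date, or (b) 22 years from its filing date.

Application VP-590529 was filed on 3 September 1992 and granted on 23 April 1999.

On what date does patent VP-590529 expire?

(a) grant + 17 years → 23 April 2016.
(b) filing + 22 years → 3 September 2014.
Later of the two: 23 April 2016.

April 23, 2016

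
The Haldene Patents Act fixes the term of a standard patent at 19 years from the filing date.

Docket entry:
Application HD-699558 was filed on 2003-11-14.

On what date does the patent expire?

Filing date + 19 years → 14 November 2022.

November 14, 2022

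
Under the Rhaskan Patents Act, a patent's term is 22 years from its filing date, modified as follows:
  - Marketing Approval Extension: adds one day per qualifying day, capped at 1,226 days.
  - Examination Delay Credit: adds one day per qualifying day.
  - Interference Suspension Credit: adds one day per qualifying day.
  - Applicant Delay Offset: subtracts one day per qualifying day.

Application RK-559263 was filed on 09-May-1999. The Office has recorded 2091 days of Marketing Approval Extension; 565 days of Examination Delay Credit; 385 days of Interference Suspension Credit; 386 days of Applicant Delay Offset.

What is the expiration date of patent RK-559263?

Base term: filing date + 22 years → 9 May 2021.
Marketing Approval Extension: 2091 days claimed exceeds the 1226-day cap, so +1226 days → 16 September 2024.
Examination Delay Credit: +565 days → 4 April 2026.
Interference Suspension Credit: +385 days → 24 April 2027.
Applicant Delay Offset: −386 days → 3 April 2026.

2026-04-03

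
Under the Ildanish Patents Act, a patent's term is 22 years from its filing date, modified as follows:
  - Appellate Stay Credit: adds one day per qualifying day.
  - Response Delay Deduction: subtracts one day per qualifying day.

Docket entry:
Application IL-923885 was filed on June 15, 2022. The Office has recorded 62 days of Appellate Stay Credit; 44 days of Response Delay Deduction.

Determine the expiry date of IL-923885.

July 3, 2044

Base term: filing date + 22 years → 15 June 2044.
Appellate Stay Credit: +62 days → 16 August 2044.
Response Delay Deduction: −44 days → 3 July 2044.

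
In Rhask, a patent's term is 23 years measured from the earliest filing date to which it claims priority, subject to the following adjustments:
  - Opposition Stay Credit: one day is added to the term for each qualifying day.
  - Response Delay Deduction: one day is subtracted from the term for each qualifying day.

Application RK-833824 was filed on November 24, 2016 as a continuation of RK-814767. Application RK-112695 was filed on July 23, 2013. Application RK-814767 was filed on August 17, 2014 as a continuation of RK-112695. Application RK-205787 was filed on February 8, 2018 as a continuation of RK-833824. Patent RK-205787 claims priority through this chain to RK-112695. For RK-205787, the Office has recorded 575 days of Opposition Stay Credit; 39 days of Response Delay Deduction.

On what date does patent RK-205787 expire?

Earliest priority filing: 23 July 2013.
Base term: 23 July 2013 + 23 years → 23 July 2036.
Opposition Stay Credit: +575 days → 18 February 2038.
Response Delay Deduction: −39 days → 10 January 2038.

2038-01-10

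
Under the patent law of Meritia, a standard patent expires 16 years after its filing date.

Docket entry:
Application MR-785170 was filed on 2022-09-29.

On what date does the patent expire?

2038-09-29

Filing date + 16 years → 29 September 2038.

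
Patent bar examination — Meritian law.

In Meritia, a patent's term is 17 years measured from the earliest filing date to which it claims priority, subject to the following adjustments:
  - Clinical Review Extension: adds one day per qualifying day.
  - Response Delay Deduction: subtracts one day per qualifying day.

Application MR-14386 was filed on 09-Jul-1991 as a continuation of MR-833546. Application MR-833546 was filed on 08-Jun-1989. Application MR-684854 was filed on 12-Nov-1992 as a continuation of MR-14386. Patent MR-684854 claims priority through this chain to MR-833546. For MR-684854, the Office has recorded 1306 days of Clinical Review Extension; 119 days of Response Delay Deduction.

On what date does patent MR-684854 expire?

Earliest priority filing: 8 June 1989.
Base term: 8 June 1989 + 17 years → 8 June 2006.
Clinical Review Extension: +1306 days → 4 January 2010.
Response Delay Deduction: −119 days → 7 September 2009.

2009-09-07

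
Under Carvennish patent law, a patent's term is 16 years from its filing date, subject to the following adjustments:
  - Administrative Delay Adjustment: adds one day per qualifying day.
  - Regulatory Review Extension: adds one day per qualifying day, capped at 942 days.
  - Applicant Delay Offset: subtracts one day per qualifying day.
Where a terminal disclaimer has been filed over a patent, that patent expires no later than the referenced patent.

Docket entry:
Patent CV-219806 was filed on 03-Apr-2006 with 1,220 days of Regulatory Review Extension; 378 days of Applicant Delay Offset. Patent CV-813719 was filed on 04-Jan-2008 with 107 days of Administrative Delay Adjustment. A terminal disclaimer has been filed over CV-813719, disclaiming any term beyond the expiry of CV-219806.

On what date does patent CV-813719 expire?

2023-10-19

Natural term of CV-813719:
  Base: filing + 16 years → 4 January 2024.
  Administrative Delay Adjustment: +107 days → 20 April 2024.
Expiry of referenced patent CV-219806:
  Base: filing + 16 years → 3 April 2022.
  Regulatory Review Extension: 1220 days claimed exceeds the 942-day cap, so +942 days → 31 October 2024.
  Applicant Delay Offset: −378 days → 19 October 2023.
Terminal disclaimer: CV-813719 expires on the earlier of 20 April 2024 and 19 October 2023.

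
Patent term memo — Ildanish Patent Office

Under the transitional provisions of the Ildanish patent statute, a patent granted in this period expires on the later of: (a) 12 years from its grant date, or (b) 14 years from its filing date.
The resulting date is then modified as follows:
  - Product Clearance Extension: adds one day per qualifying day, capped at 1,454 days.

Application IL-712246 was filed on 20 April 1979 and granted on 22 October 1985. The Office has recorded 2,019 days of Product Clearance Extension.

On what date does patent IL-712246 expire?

October 15, 2001

(a) grant + 12 years → 22 October 1997.
(b) filing + 14 years → 20 April 1993.
Later of the two: 22 October 1997.
Product Clearance Extension: 2019 days claimed exceeds the 1454-day cap, so +1454 days → 15 October 2001.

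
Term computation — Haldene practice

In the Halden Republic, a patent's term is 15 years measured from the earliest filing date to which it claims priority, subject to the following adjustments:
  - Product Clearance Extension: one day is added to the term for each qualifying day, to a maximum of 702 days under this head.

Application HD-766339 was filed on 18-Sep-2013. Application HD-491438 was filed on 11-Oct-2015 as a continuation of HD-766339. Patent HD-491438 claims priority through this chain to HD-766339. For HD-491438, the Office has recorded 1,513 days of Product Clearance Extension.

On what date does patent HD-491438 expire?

2030-08-21

Earliest priority filing: 18 September 2013.
Base term: 18 September 2013 + 15 years → 18 September 2028.
Product Clearance Extension: 1513 days claimed exceeds the 702-day cap, so +702 days → 21 August 2030.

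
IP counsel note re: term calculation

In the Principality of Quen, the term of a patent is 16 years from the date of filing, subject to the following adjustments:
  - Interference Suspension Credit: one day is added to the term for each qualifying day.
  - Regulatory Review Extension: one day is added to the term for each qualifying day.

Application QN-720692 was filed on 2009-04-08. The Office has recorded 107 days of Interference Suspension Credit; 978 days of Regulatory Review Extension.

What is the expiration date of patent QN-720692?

Base term: filing date + 16 years → 8 April 2025.
Interference Suspension Credit: +107 days → 24 July 2025.
Regulatory Review Extension: +978 days → 28 March 2028.

2028-03-28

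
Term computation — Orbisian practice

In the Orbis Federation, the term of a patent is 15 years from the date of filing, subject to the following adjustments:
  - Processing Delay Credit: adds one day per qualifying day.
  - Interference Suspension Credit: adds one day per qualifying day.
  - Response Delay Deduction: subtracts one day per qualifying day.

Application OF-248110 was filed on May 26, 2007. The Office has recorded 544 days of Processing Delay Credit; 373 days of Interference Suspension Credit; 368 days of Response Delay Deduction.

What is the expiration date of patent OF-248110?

Base term: filing date + 15 years → 26 May 2022.
Processing Delay Credit: +544 days → 21 November 2023.
Interference Suspension Credit: +373 days → 28 November 2024.
Response Delay Deduction: −368 days → 26 November 2023.

2023-11-26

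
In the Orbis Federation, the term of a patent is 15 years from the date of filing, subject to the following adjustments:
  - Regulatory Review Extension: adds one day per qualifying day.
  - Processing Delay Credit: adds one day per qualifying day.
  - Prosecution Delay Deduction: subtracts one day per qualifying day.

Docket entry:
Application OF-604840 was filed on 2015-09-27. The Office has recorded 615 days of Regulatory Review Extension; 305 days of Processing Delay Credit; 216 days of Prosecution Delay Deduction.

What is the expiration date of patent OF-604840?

2032-08-31

Base term: filing date + 15 years → 27 September 2030.
Regulatory Review Extension: +615 days → 3 June 2032.
Processing Delay Credit: +305 days → 4 April 2033.
Prosecution Delay Deduction: −216 days → 31 August 2032.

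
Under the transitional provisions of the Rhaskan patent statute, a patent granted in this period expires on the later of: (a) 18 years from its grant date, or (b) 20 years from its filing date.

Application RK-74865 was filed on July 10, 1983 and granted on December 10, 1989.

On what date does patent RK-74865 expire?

2007-12-10

(a) grant + 18 years → 10 December 2007.
(b) filing + 20 years → 10 July 2003.
Later of the two: 10 December 2007.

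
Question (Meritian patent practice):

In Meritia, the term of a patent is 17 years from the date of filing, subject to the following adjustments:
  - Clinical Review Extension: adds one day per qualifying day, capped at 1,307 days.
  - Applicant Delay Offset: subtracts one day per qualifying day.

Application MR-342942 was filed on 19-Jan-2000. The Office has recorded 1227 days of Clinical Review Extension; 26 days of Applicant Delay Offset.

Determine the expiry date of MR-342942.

2020-05-04

Base term: filing date + 17 years → 19 January 2017.
Clinical Review Extension: 1227 days (within the 1307-day cap) → +1227 days → 30 May 2020.
Applicant Delay Offset: −26 days → 4 May 2020.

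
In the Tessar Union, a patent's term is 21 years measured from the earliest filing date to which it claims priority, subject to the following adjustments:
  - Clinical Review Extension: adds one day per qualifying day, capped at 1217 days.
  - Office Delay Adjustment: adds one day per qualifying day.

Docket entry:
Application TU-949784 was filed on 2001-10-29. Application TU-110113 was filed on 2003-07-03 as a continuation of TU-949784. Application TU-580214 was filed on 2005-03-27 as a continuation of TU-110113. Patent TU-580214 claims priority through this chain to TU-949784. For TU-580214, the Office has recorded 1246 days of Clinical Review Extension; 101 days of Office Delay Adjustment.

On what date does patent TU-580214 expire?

Earliest priority filing: 29 October 2001.
Base term: 29 October 2001 + 21 years → 29 October 2022.
Clinical Review Extension: 1246 days claimed exceeds the 1217-day cap, so +1217 days → 27 February 2026.
Office Delay Adjustment: +101 days → 8 June 2026.

June 8, 2026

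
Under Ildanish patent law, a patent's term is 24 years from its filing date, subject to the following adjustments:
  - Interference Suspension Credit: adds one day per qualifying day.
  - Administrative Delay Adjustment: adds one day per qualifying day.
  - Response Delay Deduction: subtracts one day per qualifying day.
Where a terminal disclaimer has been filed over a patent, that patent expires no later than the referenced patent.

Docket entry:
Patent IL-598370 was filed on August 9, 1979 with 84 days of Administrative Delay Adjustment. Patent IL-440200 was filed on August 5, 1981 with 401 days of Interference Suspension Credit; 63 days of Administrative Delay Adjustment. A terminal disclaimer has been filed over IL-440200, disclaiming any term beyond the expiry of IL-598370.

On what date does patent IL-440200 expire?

Natural term of IL-440200:
  Base: filing + 24 years → 5 August 2005.
  Interference Suspension Credit: +401 days → 10 September 2006.
  Administrative Delay Adjustment: +63 days → 12 November 2006.
Expiry of referenced patent IL-598370:
  Base: filing + 24 years → 9 August 2003.
  Administrative Delay Adjustment: +84 days → 1 November 2003.
Terminal disclaimer: IL-440200 expires on the earlier of 12 November 2006 and 1 November 2003.

November 1, 2003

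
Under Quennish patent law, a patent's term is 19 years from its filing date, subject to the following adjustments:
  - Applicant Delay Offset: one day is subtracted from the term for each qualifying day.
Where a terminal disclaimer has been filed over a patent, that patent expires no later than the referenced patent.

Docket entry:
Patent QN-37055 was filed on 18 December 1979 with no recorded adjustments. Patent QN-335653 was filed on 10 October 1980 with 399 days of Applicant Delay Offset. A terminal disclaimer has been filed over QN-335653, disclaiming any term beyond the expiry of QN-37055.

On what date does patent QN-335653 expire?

September 6, 1998

Natural term of QN-335653:
  Base: filing + 19 years → 10 October 1999.
  Applicant Delay Offset: −399 days → 6 September 1998.
Expiry of referenced patent QN-37055:
  Base: filing + 19 years → 18 December 1998.
Terminal disclaimer: QN-335653 expires on the earlier of 6 September 1998 and 18 December 1998.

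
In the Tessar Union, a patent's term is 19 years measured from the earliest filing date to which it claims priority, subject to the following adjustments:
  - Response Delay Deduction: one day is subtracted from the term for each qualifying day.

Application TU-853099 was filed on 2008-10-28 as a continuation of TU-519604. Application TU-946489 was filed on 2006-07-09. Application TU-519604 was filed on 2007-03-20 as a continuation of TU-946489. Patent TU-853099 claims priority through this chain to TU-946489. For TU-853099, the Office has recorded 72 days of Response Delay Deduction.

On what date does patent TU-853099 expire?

2025-04-28

Earliest priority filing: 9 July 2006.
Base term: 9 July 2006 + 19 years → 9 July 2025.
Response Delay Deduction: −72 days → 28 April 2025.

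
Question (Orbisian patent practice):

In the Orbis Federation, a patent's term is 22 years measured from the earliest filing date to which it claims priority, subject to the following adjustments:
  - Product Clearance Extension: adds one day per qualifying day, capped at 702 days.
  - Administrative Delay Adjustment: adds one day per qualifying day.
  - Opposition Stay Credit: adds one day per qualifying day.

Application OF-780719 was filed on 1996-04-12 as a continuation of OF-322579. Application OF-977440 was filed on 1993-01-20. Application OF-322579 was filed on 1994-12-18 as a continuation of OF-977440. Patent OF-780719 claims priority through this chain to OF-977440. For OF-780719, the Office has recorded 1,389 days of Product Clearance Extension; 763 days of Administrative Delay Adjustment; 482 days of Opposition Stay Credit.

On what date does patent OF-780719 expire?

May 20, 2020

Earliest priority filing: 20 January 1993.
Base term: 20 January 1993 + 22 years → 20 January 2015.
Product Clearance Extension: 1389 days claimed exceeds the 702-day cap, so +702 days → 22 December 2016.
Administrative Delay Adjustment: +763 days → 24 January 2019.
Opposition Stay Credit: +482 days → 20 May 2020.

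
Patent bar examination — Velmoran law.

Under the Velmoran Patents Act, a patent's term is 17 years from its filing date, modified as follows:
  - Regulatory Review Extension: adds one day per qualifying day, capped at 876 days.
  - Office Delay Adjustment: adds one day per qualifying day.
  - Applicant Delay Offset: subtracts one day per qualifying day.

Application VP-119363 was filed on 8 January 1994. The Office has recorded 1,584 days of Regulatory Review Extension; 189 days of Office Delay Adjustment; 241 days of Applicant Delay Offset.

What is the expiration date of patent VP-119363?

Base term: filing date + 17 years → 8 January 2011.
Regulatory Review Extension: 1584 days claimed exceeds the 876-day cap, so +876 days → 2 June 2013.
Office Delay Adjustment: +189 days → 8 December 2013.
Applicant Delay Offset: −241 days → 11 April 2013.

2013-04-11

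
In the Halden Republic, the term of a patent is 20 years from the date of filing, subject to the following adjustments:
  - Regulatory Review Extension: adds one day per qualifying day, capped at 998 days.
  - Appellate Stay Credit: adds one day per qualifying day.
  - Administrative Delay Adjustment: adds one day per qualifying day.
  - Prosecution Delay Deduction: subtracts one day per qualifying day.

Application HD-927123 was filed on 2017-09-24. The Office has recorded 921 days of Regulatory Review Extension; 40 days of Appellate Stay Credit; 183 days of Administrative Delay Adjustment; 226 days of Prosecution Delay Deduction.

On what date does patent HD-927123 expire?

March 30, 2040

Base term: filing date + 20 years → 24 September 2037.
Regulatory Review Extension: 921 days (within the 998-day cap) → +921 days → 2 April 2040.
Appellate Stay Credit: +40 days → 12 May 2040.
Administrative Delay Adjustment: +183 days → 11 November 2040.
Prosecution Delay Deduction: −226 days → 30 March 2040.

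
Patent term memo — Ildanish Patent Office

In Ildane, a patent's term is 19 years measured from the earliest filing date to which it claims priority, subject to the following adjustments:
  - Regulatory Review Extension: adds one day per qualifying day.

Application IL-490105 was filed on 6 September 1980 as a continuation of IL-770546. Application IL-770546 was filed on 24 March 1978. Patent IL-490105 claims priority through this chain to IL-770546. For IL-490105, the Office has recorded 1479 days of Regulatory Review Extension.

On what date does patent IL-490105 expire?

Earliest priority filing: 24 March 1978.
Base term: 24 March 1978 + 19 years → 24 March 1997.
Regulatory Review Extension: +1479 days → 11 April 2001.

April 11, 2001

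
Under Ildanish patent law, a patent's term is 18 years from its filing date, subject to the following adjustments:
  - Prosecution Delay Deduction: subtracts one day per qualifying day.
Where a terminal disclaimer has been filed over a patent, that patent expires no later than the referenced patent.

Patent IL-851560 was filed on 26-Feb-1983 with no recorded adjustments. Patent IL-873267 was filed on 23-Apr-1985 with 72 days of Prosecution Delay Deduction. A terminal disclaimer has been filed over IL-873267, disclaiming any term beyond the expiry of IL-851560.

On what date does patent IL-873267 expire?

Natural term of IL-873267:
  Base: filing + 18 years → 23 April 2003.
  Prosecution Delay Deduction: −72 days → 10 February 2003.
Expiry of referenced patent IL-851560:
  Base: filing + 18 years → 26 February 2001.
Terminal disclaimer: IL-873267 expires on the earlier of 10 February 2003 and 26 February 2001.

February 26, 2001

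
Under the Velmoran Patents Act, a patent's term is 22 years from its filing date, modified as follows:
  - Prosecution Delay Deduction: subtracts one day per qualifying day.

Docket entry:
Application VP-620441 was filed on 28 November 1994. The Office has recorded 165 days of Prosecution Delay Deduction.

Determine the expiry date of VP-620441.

June 16, 2016

Base term: filing date + 22 years → 28 November 2016.
Prosecution Delay Deduction: −165 days → 16 June 2016.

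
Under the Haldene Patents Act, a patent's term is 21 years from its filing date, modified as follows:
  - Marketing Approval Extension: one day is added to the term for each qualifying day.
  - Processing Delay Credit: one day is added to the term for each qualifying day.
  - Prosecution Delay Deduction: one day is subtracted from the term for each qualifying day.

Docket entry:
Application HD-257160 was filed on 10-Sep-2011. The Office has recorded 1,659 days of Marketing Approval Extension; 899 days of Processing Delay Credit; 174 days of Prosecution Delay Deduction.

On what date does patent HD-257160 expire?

Base term: filing date + 21 years → 10 September 2032.
Marketing Approval Extension: +1659 days → 27 March 2037.
Processing Delay Credit: +899 days → 12 September 2039.
Prosecution Delay Deduction: −174 days → 22 March 2039.

March 22, 2039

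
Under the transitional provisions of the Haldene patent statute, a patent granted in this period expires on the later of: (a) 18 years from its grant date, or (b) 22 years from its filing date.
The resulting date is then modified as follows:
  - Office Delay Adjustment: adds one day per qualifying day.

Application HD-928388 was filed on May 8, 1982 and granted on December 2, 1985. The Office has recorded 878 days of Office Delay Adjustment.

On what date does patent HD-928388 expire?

2006-10-03

(a) grant + 18 years → 2 December 2003.
(b) filing + 22 years → 8 May 2004.
Later of the two: 8 May 2004.
Office Delay Adjustment: +878 days → 3 October 2006.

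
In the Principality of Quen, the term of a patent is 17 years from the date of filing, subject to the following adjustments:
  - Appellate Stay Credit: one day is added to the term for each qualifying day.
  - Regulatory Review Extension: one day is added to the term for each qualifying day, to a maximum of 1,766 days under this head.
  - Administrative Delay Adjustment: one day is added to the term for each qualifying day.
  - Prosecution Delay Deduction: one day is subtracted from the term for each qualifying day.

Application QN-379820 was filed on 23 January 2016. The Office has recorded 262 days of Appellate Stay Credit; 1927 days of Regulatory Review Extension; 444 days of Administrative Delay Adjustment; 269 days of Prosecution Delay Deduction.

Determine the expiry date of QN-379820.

2039-02-04

Base term: filing date + 17 years → 23 January 2033.
Appellate Stay Credit: +262 days → 12 October 2033.
Regulatory Review Extension: 1927 days claimed exceeds the 1766-day cap, so +1766 days → 13 August 2038.
Administrative Delay Adjustment: +444 days → 31 October 2039.
Prosecution Delay Deduction: −269 days → 4 February 2039.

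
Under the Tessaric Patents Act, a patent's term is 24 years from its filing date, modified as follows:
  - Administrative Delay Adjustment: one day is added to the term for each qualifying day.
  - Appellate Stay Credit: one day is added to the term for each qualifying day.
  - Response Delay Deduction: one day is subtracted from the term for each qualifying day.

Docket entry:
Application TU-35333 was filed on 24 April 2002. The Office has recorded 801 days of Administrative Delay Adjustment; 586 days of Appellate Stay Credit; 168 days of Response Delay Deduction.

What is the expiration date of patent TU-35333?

Base term: filing date + 24 years → 24 April 2026.
Administrative Delay Adjustment: +801 days → 3 July 2028.
Appellate Stay Credit: +586 days → 9 February 2030.
Response Delay Deduction: −168 days → 25 August 2029.

August 25, 2029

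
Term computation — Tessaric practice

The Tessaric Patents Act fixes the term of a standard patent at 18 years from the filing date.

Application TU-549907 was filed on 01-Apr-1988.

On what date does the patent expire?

April 1, 2006

Filing date + 18 years → 1 April 2006.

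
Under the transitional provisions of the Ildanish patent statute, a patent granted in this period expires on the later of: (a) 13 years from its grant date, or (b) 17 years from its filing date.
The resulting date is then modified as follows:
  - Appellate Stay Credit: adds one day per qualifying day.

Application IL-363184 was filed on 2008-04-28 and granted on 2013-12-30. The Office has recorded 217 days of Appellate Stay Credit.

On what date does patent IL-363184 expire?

August 4, 2027

(a) grant + 13 years → 30 December 2026.
(b) filing + 17 years → 28 April 2025.
Later of the two: 30 December 2026.
Appellate Stay Credit: +217 days → 4 August 2027.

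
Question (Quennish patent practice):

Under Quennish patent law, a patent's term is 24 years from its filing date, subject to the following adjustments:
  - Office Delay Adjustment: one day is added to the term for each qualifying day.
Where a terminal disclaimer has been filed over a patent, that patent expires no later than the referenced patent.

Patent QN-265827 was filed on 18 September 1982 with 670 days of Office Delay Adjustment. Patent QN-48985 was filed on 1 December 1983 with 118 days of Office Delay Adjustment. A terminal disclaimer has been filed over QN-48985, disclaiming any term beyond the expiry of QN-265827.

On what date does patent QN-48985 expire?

March 28, 2008

Natural term of QN-48985:
  Base: filing + 24 years → 1 December 2007.
  Office Delay Adjustment: +118 days → 28 March 2008.
Expiry of referenced patent QN-265827:
  Base: filing + 24 years → 18 September 2006.
  Office Delay Adjustment: +670 days → 19 July 2008.
Terminal disclaimer: QN-48985 expires on the earlier of 28 March 2008 and 19 July 2008.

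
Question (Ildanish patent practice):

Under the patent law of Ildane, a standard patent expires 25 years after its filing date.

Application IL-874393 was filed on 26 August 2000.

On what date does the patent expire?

2025-08-26

Filing date + 25 years → 26 August 2025.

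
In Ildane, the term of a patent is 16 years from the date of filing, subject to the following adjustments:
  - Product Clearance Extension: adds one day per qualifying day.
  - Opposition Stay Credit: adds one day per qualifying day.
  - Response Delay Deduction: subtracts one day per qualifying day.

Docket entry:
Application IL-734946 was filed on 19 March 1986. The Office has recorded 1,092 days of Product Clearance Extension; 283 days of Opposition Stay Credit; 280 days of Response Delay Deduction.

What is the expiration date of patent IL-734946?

March 18, 2005

Base term: filing date + 16 years → 19 March 2002.
Product Clearance Extension: +1092 days → 15 March 2005.
Opposition Stay Credit: +283 days → 23 December 2005.
Response Delay Deduction: −280 days → 18 March 2005.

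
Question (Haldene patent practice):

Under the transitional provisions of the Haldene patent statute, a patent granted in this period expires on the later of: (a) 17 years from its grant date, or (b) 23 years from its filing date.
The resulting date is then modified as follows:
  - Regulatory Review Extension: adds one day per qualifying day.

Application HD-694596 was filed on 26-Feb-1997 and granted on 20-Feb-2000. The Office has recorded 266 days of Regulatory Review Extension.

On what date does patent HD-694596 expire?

(a) grant + 17 years → 20 February 2017.
(b) filing + 23 years → 26 February 2020.
Later of the two: 26 February 2020.
Regulatory Review Extension: +266 days → 18 November 2020.

November 18, 2020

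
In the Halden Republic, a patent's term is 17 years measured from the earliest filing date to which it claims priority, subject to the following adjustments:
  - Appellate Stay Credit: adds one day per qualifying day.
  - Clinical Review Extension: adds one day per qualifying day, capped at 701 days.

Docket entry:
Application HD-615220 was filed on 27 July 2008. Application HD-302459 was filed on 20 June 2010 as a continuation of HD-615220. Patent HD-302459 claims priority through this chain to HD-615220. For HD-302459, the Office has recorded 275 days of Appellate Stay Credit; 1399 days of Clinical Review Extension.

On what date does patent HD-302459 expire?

2028-03-29

Earliest priority filing: 27 July 2008.
Base term: 27 July 2008 + 17 years → 27 July 2025.
Appellate Stay Credit: +275 days → 28 April 2026.
Clinical Review Extension: 1399 days claimed exceeds the 701-day cap, so +701 days → 29 March 2028.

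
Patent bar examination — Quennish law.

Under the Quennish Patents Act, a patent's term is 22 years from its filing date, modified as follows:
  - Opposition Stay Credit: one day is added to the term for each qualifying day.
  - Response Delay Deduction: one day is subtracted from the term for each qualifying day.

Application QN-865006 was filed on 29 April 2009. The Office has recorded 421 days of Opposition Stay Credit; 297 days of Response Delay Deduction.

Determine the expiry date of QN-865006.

2031-08-31

Base term: filing date + 22 years → 29 April 2031.
Opposition Stay Credit: +421 days → 23 June 2032.
Response Delay Deduction: −297 days → 31 August 2031.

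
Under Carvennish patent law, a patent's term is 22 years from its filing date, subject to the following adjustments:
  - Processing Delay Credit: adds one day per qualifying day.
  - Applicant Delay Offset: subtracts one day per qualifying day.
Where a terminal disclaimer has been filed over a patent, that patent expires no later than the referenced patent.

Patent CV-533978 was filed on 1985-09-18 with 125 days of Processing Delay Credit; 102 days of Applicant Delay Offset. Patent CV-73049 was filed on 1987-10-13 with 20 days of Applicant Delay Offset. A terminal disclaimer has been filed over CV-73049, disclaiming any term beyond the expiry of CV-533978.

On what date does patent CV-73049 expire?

Natural term of CV-73049:
  Base: filing + 22 years → 13 October 2009.
  Applicant Delay Offset: −20 days → 23 September 2009.
Expiry of referenced patent CV-533978:
  Base: filing + 22 years → 18 September 2007.
  Processing Delay Credit: +125 days → 21 January 2008.
  Applicant Delay Offset: −102 days → 11 October 2007.
Terminal disclaimer: CV-73049 expires on the earlier of 23 September 2009 and 11 October 2007.

2007-10-11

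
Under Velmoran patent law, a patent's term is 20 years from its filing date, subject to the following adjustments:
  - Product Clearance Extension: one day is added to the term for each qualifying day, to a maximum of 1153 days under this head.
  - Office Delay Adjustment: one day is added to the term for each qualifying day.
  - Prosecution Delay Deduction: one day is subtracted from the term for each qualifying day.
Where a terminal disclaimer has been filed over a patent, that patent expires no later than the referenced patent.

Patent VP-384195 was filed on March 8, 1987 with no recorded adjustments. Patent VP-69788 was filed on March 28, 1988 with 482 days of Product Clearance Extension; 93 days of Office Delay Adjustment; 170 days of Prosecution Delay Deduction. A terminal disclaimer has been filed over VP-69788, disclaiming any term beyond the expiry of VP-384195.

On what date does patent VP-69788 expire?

Natural term of VP-69788:
  Base: filing + 20 years → 28 March 2008.
  Product Clearance Extension: 482 days (within the 1153-day cap) → +482 days → 23 July 2009.
  Office Delay Adjustment: +93 days → 24 October 2009.
  Prosecution Delay Deduction: −170 days → 7 May 2009.
Expiry of referenced patent VP-384195:
  Base: filing + 20 years → 8 March 2007.
Terminal disclaimer: VP-69788 expires on the earlier of 7 May 2009 and 8 March 2007.

March 8, 2007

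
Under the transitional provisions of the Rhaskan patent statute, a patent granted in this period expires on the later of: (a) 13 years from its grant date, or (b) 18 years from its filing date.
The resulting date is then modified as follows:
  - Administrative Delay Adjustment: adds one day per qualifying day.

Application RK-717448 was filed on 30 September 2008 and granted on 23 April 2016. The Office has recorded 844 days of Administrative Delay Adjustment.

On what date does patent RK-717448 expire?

(a) grant + 13 years → 23 April 2029.
(b) filing + 18 years → 30 September 2026.
Later of the two: 23 April 2029.
Administrative Delay Adjustment: +844 days → 15 August 2031.

August 15, 2031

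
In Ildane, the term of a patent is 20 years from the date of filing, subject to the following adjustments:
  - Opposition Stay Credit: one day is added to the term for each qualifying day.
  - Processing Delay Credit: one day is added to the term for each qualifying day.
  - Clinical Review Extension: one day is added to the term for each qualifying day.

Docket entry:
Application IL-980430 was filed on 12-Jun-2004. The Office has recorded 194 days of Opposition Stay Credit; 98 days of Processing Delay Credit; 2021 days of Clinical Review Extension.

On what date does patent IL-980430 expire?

2030-10-12

Base term: filing date + 20 years → 12 June 2024.
Opposition Stay Credit: +194 days → 23 December 2024.
Processing Delay Credit: +98 days → 31 March 2025.
Clinical Review Extension: +2021 days → 12 October 2030.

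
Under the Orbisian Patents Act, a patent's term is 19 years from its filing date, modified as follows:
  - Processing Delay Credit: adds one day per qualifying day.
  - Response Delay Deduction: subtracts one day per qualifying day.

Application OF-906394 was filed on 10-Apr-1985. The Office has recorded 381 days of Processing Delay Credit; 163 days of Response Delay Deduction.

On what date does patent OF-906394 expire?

2004-11-14

Base term: filing date + 19 years → 10 April 2004.
Processing Delay Credit: +381 days → 26 April 2005.
Response Delay Deduction: −163 days → 14 November 2004.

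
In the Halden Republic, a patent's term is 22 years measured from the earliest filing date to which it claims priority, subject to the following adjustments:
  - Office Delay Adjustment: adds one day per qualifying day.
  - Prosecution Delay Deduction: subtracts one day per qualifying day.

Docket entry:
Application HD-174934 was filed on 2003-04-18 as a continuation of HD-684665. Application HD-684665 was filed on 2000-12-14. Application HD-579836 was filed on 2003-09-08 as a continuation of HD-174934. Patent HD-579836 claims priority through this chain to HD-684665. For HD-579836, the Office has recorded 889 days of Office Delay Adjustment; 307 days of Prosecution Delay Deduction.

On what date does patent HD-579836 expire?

Earliest priority filing: 14 December 2000.
Base term: 14 December 2000 + 22 years → 14 December 2022.
Office Delay Adjustment: +889 days → 21 May 2025.
Prosecution Delay Deduction: −307 days → 18 July 2024.

July 18, 2024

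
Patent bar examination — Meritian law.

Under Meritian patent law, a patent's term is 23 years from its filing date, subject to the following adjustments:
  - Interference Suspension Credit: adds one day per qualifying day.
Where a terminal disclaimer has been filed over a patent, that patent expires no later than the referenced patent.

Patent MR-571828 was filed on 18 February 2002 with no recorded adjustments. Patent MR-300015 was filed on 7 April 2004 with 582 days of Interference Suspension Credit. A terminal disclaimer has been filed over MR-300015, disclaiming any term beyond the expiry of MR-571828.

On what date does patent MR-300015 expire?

Natural term of MR-300015:
  Base: filing + 23 years → 7 April 2027.
  Interference Suspension Credit: +582 days → 9 November 2028.
Expiry of referenced patent MR-571828:
  Base: filing + 23 years → 18 February 2025.
Terminal disclaimer: MR-300015 expires on the earlier of 9 November 2028 and 18 February 2025.

2025-02-18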